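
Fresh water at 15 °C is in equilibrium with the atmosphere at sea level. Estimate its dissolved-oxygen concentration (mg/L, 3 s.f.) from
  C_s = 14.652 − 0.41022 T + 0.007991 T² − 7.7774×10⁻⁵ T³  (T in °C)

C_s = 14.652 − 0.41022×15 + 0.007991×15² − 7.7774×10⁻⁵×15³ = 10.03 mg/L.

C_s ≈ 10.0 mg/L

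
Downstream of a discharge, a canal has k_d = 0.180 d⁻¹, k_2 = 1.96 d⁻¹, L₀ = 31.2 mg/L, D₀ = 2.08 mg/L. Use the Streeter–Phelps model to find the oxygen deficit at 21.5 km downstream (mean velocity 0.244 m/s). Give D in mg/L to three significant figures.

Travel time t = x/v = 21.5 km / (0.244 m/s) = 21500 m / 0.244 m/s = 88110 s = 1.020 d.
k_d L₀/(k_2−k_d) = 0.180×31.2/(1.96−0.180) = 5.616/1.780 = 3.155 mg/L.
e^(−k_d t) = e^(−0.180×1.020) = 0.8323; e^(−k_2 t) = e^(−1.96×1.020) = 0.1355.
D = 3.155 × (0.8323 − 0.1355) + 2.08 × 0.1355 = 2.198 + 0.2818 = 2.480 mg/L.

D ≈ 2.48 mg/L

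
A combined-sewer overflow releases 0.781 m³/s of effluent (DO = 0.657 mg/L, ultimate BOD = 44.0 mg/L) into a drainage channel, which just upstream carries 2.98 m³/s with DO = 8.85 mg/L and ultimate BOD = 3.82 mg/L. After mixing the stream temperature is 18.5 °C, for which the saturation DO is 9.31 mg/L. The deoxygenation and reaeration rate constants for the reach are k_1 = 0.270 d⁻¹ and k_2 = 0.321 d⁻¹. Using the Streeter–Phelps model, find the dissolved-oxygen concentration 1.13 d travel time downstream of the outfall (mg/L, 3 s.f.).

DO ≈ 5.15 mg/L

Mixed DO = (2.98×8.85 + 0.781×0.657)/(2.98+0.781) = 26.89/3.761 = 7.149 mg/L.
Mixed L₀ = (2.98×3.82 + 0.781×44.0)/(3.761) = 45.75/3.761 = 12.16 mg/L.
Initial deficit D₀ = C_s − DO₀ = 9.31 − 7.149 = 2.161 mg/L.
D(1.13) = [0.270×12.16/(0.321−0.270)](e^(−0.270×1.13) − e^(−0.321×1.13)) + 2.161 e^(−0.321×1.13)
= 64.40 × (0.7370 − 0.6958) + 2.161 × 0.6958 = 4.162 mg/L.
DO = 9.31 − 4.162 = 5.148 mg/L.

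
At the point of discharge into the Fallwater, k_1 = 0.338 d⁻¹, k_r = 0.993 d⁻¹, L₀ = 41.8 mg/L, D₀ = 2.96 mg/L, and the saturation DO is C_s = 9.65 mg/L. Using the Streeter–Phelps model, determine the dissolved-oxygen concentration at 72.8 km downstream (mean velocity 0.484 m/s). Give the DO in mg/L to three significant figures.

DO ≈ 0.978 mg/L

Travel time t = x/v = 72.8 km / (0.484 m/s) = 72800 m / 0.484 m/s = 150400 s = 1.741 d.
k_1 L₀/(k_r−k_1) = 0.338×41.8/(0.993−0.338) = 14.13/0.6550 = 21.57 mg/L.
e^(−k_1 t) = e^(−0.338×1.741) = 0.5552; e^(−k_r t) = e^(−0.993×1.741) = 0.1775.
D = 21.57 × (0.5552 − 0.1775) + 2.96 × 0.1775 = 8.147 + 0.5254 = 8.672 mg/L.
DO = C_s − D = 9.65 − 8.672 = 0.9778 mg/L.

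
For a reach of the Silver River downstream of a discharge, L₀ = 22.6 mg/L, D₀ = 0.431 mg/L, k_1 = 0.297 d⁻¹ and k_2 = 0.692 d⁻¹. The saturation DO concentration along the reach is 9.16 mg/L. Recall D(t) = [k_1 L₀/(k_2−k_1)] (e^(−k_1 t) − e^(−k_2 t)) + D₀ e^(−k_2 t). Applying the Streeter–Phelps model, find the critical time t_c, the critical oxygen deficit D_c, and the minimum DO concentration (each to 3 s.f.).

t_c ≈ 2.08 d; D_c ≈ 5.24 mg/L; min DO ≈ 3.92 mg/L

t_c = [1/(k_2−k_1)] ln[(k_2/k_1)(1 − D₀(k_2−k_1)/(k_1 L₀))]
= [1/(0.692−0.297)] ln[(0.692/0.297)(1 − 0.431×0.3950/(0.297×22.6))]
= (1/0.3950) ln[2.330 × 0.9746] = 2.532 × ln(2.271) = 2.532 × 0.8202 = 2.076 d.
D_c = (k_1/k_2) L₀ e^(−k_1 t_c) = (0.297/0.692) × 22.6 × e^(−0.297×2.076) = 0.4292 × 22.6 × 0.5397 = 5.235 mg/L.
Minimum DO = C_s − D_c = 9.16 − 5.235 = 3.925 mg/L.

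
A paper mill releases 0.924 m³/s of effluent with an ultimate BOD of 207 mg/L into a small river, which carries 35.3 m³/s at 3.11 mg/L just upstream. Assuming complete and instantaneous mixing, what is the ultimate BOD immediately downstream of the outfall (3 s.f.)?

Flow-weighted mixing: C = (Q_r C_r + Q_w C_w)/(Q_r + Q_w)
= (35.3×3.11 + 0.924×207)/(35.3 + 0.924) = 301.1/36.22 = 8.311 mg/L.

8.31 mg/L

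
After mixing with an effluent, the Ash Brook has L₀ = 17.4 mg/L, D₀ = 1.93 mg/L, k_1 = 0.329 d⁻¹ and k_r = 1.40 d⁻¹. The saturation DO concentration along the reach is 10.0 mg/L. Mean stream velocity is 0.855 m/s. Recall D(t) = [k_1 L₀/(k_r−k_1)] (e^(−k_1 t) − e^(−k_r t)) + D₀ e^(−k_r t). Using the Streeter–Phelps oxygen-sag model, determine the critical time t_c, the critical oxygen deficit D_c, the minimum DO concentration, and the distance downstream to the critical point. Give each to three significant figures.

t_c ≈ 0.934 d; D_c ≈ 3.01 mg/L; min DO ≈ 6.99 mg/L; x_c ≈ 69.0 km

t_c = [1/(k_r−k_1)] ln[(k_r/k_1)(1 − D₀(k_r−k_1)/(k_1 L₀))]
= [1/(1.40−0.329)] ln[(1.40/0.329)(1 − 1.93×1.071/(0.329×17.4))]
= (1/1.071) ln[4.255 × 0.6389] = 0.9337 × ln(2.719) = 0.9337 × 1.000 = 0.9339 d.
D_c = (k_1/k_r) L₀ e^(−k_1 t_c) = (0.329/1.40) × 17.4 × e^(−0.329×0.9339) = 0.2350 × 17.4 × 0.7355 = 3.007 mg/L.
Minimum DO = C_s − D_c = 10.0 − 3.007 = 6.993 mg/L.
x_c = v t_c = 0.855 m/s × 0.9339 d × 86400 s/d = 68990 m ≈ 69.0 km.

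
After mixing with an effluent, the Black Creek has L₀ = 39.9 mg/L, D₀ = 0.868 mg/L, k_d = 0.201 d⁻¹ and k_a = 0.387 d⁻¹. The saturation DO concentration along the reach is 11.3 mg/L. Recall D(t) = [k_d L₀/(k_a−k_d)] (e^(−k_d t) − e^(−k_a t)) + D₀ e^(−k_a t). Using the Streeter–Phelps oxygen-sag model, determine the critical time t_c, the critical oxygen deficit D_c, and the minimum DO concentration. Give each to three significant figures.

t_c = [1/(k_a−k_d)] ln[(k_a/k_d)(1 − D₀(k_a−k_d)/(k_d L₀))]
= [1/(0.387−0.201)] ln[(0.387/0.201)(1 − 0.868×0.1860/(0.201×39.9))]
= (1/0.1860) ln[1.925 × 0.9799] = 5.376 × ln(1.887) = 5.376 × 0.6348 = 3.413 d.
D_c = (k_d/k_a) L₀ e^(−k_d t_c) = (0.201/0.387) × 39.9 × e^(−0.201×3.413) = 0.5194 × 39.9 × 0.5036 = 10.44 mg/L.
Minimum DO = C_s − D_c = 11.3 − 10.44 = 0.8638 mg/L.

t_c ≈ 3.41 d; D_c ≈ 10.4 mg/L; min DO ≈ 0.864 mg/L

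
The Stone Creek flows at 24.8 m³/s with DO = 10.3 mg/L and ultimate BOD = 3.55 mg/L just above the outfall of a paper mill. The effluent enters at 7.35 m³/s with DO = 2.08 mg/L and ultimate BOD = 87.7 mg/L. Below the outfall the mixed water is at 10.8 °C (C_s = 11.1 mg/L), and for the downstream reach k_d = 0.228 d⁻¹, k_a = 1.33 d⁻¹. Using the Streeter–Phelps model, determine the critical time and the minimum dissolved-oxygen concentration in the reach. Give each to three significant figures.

t_c ≈ 0.838 d; minimum DO ≈ 7.87 mg/L

Mixed DO = (24.8×10.3 + 7.35×2.08)/(24.8+7.35) = 270.7/32.15 = 8.421 mg/L.
Mixed L₀ = (24.8×3.55 + 7.35×87.7)/(32.15) = 732.6/32.15 = 22.79 mg/L.
Initial deficit D₀ = C_s − DO₀ = 11.1 − 8.421 = 2.679 mg/L.
t_c = (1/1.102) ln[(1.33/0.228)(1 − 2.679×1.102/(0.228×22.79))] = 0.9074 × ln(2.518) = 0.8382 d.
D_c = (0.228/1.33) × 22.79 × e^(−0.228×0.8382) = 0.1714 × 22.79 × 0.8260 = 3.227 mg/L.
Minimum DO = 11.1 − 3.227 = 7.873 mg/L.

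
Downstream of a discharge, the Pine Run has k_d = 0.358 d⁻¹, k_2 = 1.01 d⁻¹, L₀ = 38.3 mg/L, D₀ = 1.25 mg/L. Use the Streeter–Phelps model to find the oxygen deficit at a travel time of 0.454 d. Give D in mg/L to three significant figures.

k_d L₀/(k_2−k_d) = 0.358×38.3/(1.01−0.358) = 13.71/0.6520 = 21.03 mg/L.
e^(−k_d t) = e^(−0.358×0.4540) = 0.8500; e^(−k_2 t) = e^(−1.01×0.4540) = 0.6322.
D = 21.03 × (0.8500 − 0.6322) + 1.25 × 0.6322 = 4.580 + 0.7903 = 5.370 mg/L.

D ≈ 5.37 mg/L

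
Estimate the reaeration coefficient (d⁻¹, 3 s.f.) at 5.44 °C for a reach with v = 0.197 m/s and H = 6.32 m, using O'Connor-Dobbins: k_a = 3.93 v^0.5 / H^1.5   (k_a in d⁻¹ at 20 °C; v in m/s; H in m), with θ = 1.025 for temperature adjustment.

k_a ≈ 0.0766 d⁻¹

k_a(20) = 3.93 × 0.197^0.5 / 6.32^1.5 = 3.93 × 0.4438 / 15.89 = 0.1098 d⁻¹.
k_a(5.44) = 0.1098 × 1.025^(5.44−20) = 0.1098 × 0.6980 = 0.07663 d⁻¹.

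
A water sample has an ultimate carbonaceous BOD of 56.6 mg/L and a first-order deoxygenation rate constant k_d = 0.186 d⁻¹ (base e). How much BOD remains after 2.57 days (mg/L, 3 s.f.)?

L_t = L₀ e^(−k_d t) = 56.6 × e^(−0.186×2.57) = 56.6 × 0.6200 = 35.09 mg/L.

L ≈ 35.1 mg/L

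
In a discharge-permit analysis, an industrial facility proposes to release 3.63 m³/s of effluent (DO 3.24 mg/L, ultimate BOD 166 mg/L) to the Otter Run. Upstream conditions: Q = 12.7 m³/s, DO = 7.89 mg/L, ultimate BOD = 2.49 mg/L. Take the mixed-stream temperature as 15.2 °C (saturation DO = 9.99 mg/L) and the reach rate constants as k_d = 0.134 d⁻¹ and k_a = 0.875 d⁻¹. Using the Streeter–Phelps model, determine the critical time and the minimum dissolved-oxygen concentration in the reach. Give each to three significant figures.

Mixed DO = (12.7×7.89 + 3.63×3.24)/(12.7+3.63) = 112.0/16.33 = 6.856 mg/L.
Mixed L₀ = (12.7×2.49 + 3.63×166)/(16.33) = 634.2/16.33 = 38.84 mg/L.
Initial deficit D₀ = C_s − DO₀ = 9.99 − 6.856 = 3.134 mg/L.
t_c = (1/0.7410) ln[(0.875/0.134)(1 − 3.134×0.7410/(0.134×38.84))] = 1.350 × ln(3.616) = 1.735 d.
D_c = (0.134/0.875) × 38.84 × e^(−0.134×1.735) = 0.1531 × 38.84 × 0.7926 = 4.714 mg/L.
Minimum DO = 9.99 − 4.714 = 5.276 mg/L.

t_c ≈ 1.73 d; minimum DO ≈ 5.28 mg/L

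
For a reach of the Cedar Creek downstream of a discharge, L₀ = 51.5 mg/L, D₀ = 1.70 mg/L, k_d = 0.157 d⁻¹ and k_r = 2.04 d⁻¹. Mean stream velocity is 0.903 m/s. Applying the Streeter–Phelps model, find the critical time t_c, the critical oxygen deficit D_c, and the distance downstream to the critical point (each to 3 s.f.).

t_c ≈ 1.09 d; D_c ≈ 3.34 mg/L; x_c ≈ 85.4 km

t_c = [1/(k_r−k_d)] ln[(k_r/k_d)(1 − D₀(k_r−k_d)/(k_d L₀))]
= [1/(2.04−0.157)] ln[(2.04/0.157)(1 − 1.70×1.883/(0.157×51.5))]
= (1/1.883) ln[12.99 × 0.6041] = 0.5311 × ln(7.849) = 0.5311 × 2.060 = 1.094 d.
L(t_c) = L₀ e^(−k_d t_c) = 51.5 × 0.8422 = 43.37 mg/L, and at the critical point k_r D_c = k_d L, so D_c = (0.157/2.04) × 43.37 = 3.338 mg/L.
x_c = v t_c = 0.903 m/s × 1.094 d × 86400 s/d = 85370 m ≈ 85.4 km.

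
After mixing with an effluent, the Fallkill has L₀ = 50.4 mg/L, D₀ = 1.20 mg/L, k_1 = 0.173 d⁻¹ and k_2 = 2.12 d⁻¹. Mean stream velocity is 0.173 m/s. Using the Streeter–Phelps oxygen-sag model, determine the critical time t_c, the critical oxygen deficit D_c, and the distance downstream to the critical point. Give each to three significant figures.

t_c ≈ 1.13 d; D_c ≈ 3.38 mg/L; x_c ≈ 16.8 km

t_c = [1/(k_2−k_1)] ln[(k_2/k_1)(1 − D₀(k_2−k_1)/(k_1 L₀))]
= [1/(2.12−0.173)] ln[(2.12/0.173)(1 − 1.20×1.947/(0.173×50.4))]
= (1/1.947) ln[12.25 × 0.7320] = 0.5136 × ln(8.971) = 0.5136 × 2.194 = 1.127 d.
L(t_c) = L₀ e^(−k_1 t_c) = 50.4 × 0.8229 = 41.47 mg/L, and at the critical point k_2 D_c = k_1 L, so D_c = (0.173/2.12) × 41.47 = 3.384 mg/L.
x_c = v t_c = 0.173 m/s × 1.127 d × 86400 s/d = 16840 m ≈ 16.8 km.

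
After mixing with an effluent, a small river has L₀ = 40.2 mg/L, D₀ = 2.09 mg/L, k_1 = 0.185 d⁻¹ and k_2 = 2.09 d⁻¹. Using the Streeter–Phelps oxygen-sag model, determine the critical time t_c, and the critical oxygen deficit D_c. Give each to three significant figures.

At the critical point dD/dt = 0, so k_1 L₀ e^(−k_1 t) = k_2 D. Substituting D(t) from the Streeter–Phelps equation and solving for t gives
t_c = ln[(k_2/k_1)(1 − D₀(k_2−k_1)/(k_1 L₀))] / (k_2−k_1).
Here k_2−k_1 = 1.905 d⁻¹ and 1 − D₀(k_2−k_1)/(k_1 L₀) = 1 − 2.09×1.905/(0.185×40.2) = 0.4646, so
t_c = ln(11.30 × 0.4646) / 1.905 = 1.658 / 1.905 = 0.8704 d.
D_c = (k_1/k_2) L₀ e^(−k_1 t_c) = (0.185/2.09) × 40.2 × e^(−0.185×0.8704) = 0.08852 × 40.2 × 0.8513 = 3.029 mg/L.

t_c ≈ 0.870 d; D_c ≈ 3.03 mg/L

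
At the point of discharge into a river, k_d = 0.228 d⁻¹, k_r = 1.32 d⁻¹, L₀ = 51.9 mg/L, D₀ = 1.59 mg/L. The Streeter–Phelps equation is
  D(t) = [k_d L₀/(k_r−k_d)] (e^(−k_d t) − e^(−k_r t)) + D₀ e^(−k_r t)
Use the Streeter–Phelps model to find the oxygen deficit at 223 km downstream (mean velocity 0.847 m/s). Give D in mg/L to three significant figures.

D ≈ 5.24 mg/L

Travel time t = x/v = 223 km / (0.847 m/s) = 223000 m / 0.847 m/s = 263300 s = 3.047 d.
k_d L₀/(k_r−k_d) = 0.228×51.9/(1.32−0.228) = 11.83/1.092 = 10.84 mg/L.
e^(−k_d t) = e^(−0.228×3.047) = 0.4992; e^(−k_r t) = e^(−1.32×3.047) = 0.01791.
D = 10.84 × (0.4992 − 0.01791) + 1.59 × 0.01791 = 5.215 + 0.02848 = 5.244 mg/L.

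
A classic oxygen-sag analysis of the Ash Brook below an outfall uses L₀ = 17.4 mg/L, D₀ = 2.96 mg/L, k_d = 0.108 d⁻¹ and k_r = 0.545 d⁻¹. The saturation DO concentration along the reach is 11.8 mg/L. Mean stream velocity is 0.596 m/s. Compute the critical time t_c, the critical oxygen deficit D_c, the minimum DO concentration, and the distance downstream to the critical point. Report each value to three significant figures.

t_c ≈ 1.04 d; D_c ≈ 3.08 mg/L; min DO ≈ 8.72 mg/L; x_c ≈ 53.4 km

With k_r/k_d = 5.046 and 1 − D₀(k_r−k_d)/(k_d L₀) = 0.3117,
t_c = ln(5.046 × 0.3117) / (0.545 − 0.108) = ln(1.573) / 0.4370 = 0.4528/0.4370 = 1.036 d.
D_c = (k_d/k_r) L₀ e^(−k_d t_c) = (0.108/0.545) × 17.4 × e^(−0.108×1.036) = 0.1982 × 17.4 × 0.8941 = 3.083 mg/L.
Minimum DO = C_s − D_c = 11.8 − 3.083 = 8.717 mg/L.
x_c = v t_c = 0.596 m/s × 1.036 d × 86400 s/d = 53360 m ≈ 53.4 km.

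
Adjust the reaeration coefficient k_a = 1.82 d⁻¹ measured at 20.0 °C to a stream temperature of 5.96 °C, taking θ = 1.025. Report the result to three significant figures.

k_a ≈ 1.29 d⁻¹

k_a(T₂) = k_a(T₁) · θ^(T₂−T₁) = 1.82 × 1.025^(5.96−20.0)
= 1.82 × 1.025^-14.0 = 1.82 × 0.7070 = 1.287 d⁻¹.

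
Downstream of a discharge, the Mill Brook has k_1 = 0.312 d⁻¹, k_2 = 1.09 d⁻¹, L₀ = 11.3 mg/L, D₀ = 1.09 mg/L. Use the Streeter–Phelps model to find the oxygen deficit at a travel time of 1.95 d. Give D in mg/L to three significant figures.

D ≈ 2.06 mg/L

k_1 L₀/(k_2−k_1) = 0.312×11.3/(1.09−0.312) = 3.526/0.7780 = 4.532 mg/L.
e^(−k_1 t) = e^(−0.312×1.950) = 0.5442; e^(−k_2 t) = e^(−1.09×1.950) = 0.1194.
D = 4.532 × (0.5442 − 0.1194) + 1.09 × 0.1194 = 1.925 + 0.1301 = 2.055 mg/L.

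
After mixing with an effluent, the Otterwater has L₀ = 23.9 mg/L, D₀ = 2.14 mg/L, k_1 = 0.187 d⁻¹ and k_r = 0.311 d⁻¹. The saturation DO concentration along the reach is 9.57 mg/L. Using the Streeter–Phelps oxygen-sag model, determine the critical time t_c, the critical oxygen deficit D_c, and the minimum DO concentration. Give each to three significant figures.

t_c ≈ 3.61 d; D_c ≈ 7.32 mg/L; min DO ≈ 2.25 mg/L

t_c = [1/(k_r−k_1)] ln[(k_r/k_1)(1 − D₀(k_r−k_1)/(k_1 L₀))]
= [1/(0.311−0.187)] ln[(0.311/0.187)(1 − 2.14×0.1240/(0.187×23.9))]
= (1/0.1240) ln[1.663 × 0.9406] = 8.065 × ln(1.564) = 8.065 × 0.4475 = 3.609 d.
D_c = (k_1/k_r) L₀ e^(−k_1 t_c) = (0.187/0.311) × 23.9 × e^(−0.187×3.609) = 0.6013 × 23.9 × 0.5092 = 7.318 mg/L.
Minimum DO = C_s − D_c = 9.57 − 7.318 = 2.252 mg/L.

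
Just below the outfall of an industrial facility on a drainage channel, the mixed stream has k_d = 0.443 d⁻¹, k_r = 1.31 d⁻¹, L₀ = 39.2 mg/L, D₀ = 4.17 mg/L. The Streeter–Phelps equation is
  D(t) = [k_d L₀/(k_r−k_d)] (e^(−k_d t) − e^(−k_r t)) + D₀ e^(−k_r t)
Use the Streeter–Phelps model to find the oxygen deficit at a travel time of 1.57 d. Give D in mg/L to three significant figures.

D ≈ 7.96 mg/L

k_d L₀/(k_r−k_d) = 0.443×39.2/(1.31−0.443) = 17.37/0.8670 = 20.03 mg/L.
e^(−k_d t) = e^(−0.443×1.570) = 0.4988; e^(−k_r t) = e^(−1.31×1.570) = 0.1279.
D = 20.03 × (0.4988 − 0.1279) + 4.17 × 0.1279 = 7.430 + 0.5332 = 7.963 mg/L.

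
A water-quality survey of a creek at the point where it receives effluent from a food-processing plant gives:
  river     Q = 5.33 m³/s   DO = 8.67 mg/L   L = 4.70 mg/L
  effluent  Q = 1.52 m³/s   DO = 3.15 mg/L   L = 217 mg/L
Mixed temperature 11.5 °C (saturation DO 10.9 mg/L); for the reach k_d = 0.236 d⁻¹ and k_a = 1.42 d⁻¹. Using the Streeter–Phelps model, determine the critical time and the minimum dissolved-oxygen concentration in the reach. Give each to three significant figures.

Mixed DO = (5.33×8.67 + 1.52×3.15)/(5.33+1.52) = 51.00/6.850 = 7.445 mg/L.
Mixed L₀ = (5.33×4.70 + 1.52×217)/(6.850) = 354.9/6.850 = 51.81 mg/L.
Initial deficit D₀ = C_s − DO₀ = 10.9 − 7.445 = 3.455 mg/L.
t_c = (1/1.184) ln[(1.42/0.236)(1 − 3.455×1.184/(0.236×51.81))] = 0.8446 × ln(4.004) = 1.172 d.
D_c = (0.236/1.42) × 51.81 × e^(−0.236×1.172) = 0.1662 × 51.81 × 0.7584 = 6.530 mg/L.
Minimum DO = 10.9 − 6.530 = 4.370 mg/L.

t_c ≈ 1.17 d; minimum DO ≈ 4.37 mg/L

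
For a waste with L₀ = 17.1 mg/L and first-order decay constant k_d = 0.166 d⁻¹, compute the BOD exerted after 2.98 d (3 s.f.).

y_t = L₀(1 − e^(−k_d t)) = 17.1 × (1 − e^(−0.166×2.98))
= 17.1 × (1 − 0.6098) = 17.1 × 0.3902 = 6.673 mg/L.

y ≈ 6.67 mg/L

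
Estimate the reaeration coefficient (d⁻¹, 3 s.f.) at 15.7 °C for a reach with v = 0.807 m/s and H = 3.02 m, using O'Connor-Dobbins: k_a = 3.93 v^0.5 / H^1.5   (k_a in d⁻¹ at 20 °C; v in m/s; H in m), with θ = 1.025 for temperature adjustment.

k_a(20) = 3.93 × 0.807^0.5 / 3.02^1.5 = 3.93 × 0.8983 / 5.248 = 0.6727 d⁻¹.
k_a(15.7) = 0.6727 × 1.025^(15.7−20) = 0.6727 × 0.8993 = 0.6049 d⁻¹.

k_a ≈ 0.605 d⁻¹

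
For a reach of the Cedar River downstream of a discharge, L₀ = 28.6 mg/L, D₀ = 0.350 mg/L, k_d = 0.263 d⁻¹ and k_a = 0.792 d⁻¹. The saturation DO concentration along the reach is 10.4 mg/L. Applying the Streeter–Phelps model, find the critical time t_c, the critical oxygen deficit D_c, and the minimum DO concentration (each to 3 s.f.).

t_c ≈ 2.04 d; D_c ≈ 5.56 mg/L; min DO ≈ 4.84 mg/L

At the critical point dD/dt = 0, so k_d L₀ e^(−k_d t) = k_a D. Substituting D(t) from the Streeter–Phelps equation and solving for t gives
t_c = ln[(k_a/k_d)(1 − D₀(k_a−k_d)/(k_d L₀))] / (k_a−k_d).
Here k_a−k_d = 0.5290 d⁻¹ and 1 − D₀(k_a−k_d)/(k_d L₀) = 1 − 0.350×0.5290/(0.263×28.6) = 0.9754, so
t_c = ln(3.011 × 0.9754) / 0.5290 = 1.077 / 0.5290 = 2.037 d.
L(t_c) = L₀ e^(−k_d t_c) = 28.6 × 0.5853 = 16.74 mg/L, and at the critical point k_a D_c = k_d L, so D_c = (0.263/0.792) × 16.74 = 5.558 mg/L.
Minimum DO = C_s − D_c = 10.4 − 5.558 = 4.842 mg/L.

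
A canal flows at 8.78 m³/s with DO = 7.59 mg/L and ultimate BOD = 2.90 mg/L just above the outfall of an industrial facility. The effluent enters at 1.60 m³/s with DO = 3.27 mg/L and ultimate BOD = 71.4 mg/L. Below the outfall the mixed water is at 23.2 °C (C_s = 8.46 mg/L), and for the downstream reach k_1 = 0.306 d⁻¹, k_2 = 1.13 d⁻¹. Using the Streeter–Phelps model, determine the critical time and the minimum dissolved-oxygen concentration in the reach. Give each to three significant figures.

t_c ≈ 1.14 d; minimum DO ≈ 5.89 mg/L

Mixed DO = (8.78×7.59 + 1.60×3.27)/(8.78+1.60) = 71.87/10.38 = 6.924 mg/L.
Mixed L₀ = (8.78×2.90 + 1.60×71.4)/(10.38) = 139.7/10.38 = 13.46 mg/L.
Initial deficit D₀ = C_s − DO₀ = 8.46 − 6.924 = 1.536 mg/L.
t_c = (1/0.8240) ln[(1.13/0.306)(1 − 1.536×0.8240/(0.306×13.46))] = 1.214 × ln(2.558) = 1.140 d.
D_c = (0.306/1.13) × 13.46 × e^(−0.306×1.140) = 0.2708 × 13.46 × 0.7055 = 2.571 mg/L.
Minimum DO = 8.46 − 2.571 = 5.889 mg/L.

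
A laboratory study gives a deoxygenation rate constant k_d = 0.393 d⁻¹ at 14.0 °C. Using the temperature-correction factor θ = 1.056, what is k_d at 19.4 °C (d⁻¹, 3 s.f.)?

k_d ≈ 0.527 d⁻¹

k_d(T₂) = k_d(T₁) · θ^(T₂−T₁) = 0.393 × 1.056^(19.4−14.0)
= 0.393 × 1.056^5.40 = 0.393 × 1.342 = 0.5274 d⁻¹.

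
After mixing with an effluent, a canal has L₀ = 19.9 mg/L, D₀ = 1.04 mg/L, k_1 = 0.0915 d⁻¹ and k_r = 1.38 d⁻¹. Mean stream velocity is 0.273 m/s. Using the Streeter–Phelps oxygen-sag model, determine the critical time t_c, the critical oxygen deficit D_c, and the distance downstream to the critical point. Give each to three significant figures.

t_c = [1/(k_r−k_1)] ln[(k_r/k_1)(1 − D₀(k_r−k_1)/(k_1 L₀))]
= [1/(1.38−0.0915)] ln[(1.38/0.0915)(1 − 1.04×1.288/(0.0915×19.9))]
= (1/1.288) ln[15.08 × 0.2641] = 0.7761 × ln(3.983) = 0.7761 × 1.382 = 1.072 d.
D_c = (k_1/k_r) L₀ e^(−k_1 t_c) = (0.0915/1.38) × 19.9 × e^(−0.0915×1.072) = 0.06630 × 19.9 × 0.9065 = 1.196 mg/L.
x_c = v t_c = 0.273 m/s × 1.072 d × 86400 s/d = 25300 m ≈ 25.3 km.

t_c ≈ 1.07 d; D_c ≈ 1.20 mg/L; x_c ≈ 25.3 km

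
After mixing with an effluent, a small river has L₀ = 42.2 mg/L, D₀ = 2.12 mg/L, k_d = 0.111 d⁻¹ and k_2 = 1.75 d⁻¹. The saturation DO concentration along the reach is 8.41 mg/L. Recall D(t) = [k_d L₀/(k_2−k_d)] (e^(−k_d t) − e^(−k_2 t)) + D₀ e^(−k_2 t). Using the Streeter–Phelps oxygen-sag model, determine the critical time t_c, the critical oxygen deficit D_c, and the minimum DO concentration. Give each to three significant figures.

t_c ≈ 0.857 d; D_c ≈ 2.43 mg/L; min DO ≈ 5.98 mg/L

t_c = [1/(k_2−k_d)] ln[(k_2/k_d)(1 − D₀(k_2−k_d)/(k_d L₀))]
= [1/(1.75−0.111)] ln[(1.75/0.111)(1 − 2.12×1.639/(0.111×42.2))]
= (1/1.639) ln[15.77 × 0.2582] = 0.6101 × ln(4.071) = 0.6101 × 1.404 = 0.8565 d.
D_c = (k_d/k_2) L₀ e^(−k_d t_c) = (0.111/1.75) × 42.2 × e^(−0.111×0.8565) = 0.06343 × 42.2 × 0.9093 = 2.434 mg/L.
Minimum DO = C_s − D_c = 8.41 − 2.434 = 5.976 mg/L.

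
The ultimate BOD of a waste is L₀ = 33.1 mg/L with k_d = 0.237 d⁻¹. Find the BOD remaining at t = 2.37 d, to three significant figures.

L ≈ 18.9 mg/L

L_t = L₀ e^(−k_d t) = 33.1 × e^(−0.237×2.37) = 33.1 × 0.5702 = 18.88 mg/L.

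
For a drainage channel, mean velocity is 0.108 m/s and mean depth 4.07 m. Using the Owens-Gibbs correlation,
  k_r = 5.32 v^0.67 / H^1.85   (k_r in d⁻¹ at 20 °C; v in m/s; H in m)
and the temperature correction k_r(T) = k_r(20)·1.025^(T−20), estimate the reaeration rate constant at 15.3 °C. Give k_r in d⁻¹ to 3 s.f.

k_r(20) = 5.32 × 0.108^0.67 / 4.07^1.85 = 5.32 × 0.2251 / 13.42 = 0.08924 d⁻¹.
k_r(15.3) = 0.08924 × 1.025^(15.3−20) = 0.08924 × 0.8904 = 0.07946 d⁻¹.

k_r ≈ 0.0795 d⁻¹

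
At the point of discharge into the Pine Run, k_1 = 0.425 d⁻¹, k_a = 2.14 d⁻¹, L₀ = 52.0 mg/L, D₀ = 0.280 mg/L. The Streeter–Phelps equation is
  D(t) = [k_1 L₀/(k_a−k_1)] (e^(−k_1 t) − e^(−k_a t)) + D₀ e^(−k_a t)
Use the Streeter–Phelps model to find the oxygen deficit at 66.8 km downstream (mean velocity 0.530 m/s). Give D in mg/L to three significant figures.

Travel time t = x/v = 66.8 km / (0.530 m/s) = 66800 m / 0.530 m/s = 126000 s = 1.459 d.
k_1 L₀/(k_a−k_1) = 0.425×52.0/(2.14−0.425) = 22.10/1.715 = 12.89 mg/L.
e^(−k_1 t) = e^(−0.425×1.459) = 0.5380; e^(−k_a t) = e^(−2.14×1.459) = 0.04408.
D = 12.89 × (0.5380 − 0.04408) + 0.280 × 0.04408 = 6.364 + 0.01234 = 6.377 mg/L.

D ≈ 6.38 mg/L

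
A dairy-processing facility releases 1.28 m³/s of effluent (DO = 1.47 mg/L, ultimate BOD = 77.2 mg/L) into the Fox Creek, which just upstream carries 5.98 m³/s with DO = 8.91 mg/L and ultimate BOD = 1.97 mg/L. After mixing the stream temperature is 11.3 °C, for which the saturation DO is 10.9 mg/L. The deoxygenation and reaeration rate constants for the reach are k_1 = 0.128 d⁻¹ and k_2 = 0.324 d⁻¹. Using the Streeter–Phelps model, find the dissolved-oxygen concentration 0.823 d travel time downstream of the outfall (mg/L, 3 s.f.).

DO ≈ 7.04 mg/L

Mixed DO = (5.98×8.91 + 1.28×1.47)/(5.98+1.28) = 55.16/7.260 = 7.598 mg/L.
Mixed L₀ = (5.98×1.97 + 1.28×77.2)/(7.260) = 110.6/7.260 = 15.23 mg/L.
Initial deficit D₀ = C_s − DO₀ = 10.9 − 7.598 = 3.302 mg/L.
D(0.823) = [0.128×15.23/(0.324−0.128)](e^(−0.128×0.823) − e^(−0.324×0.823)) + 3.302 e^(−0.324×0.823)
= 9.949 × (0.9000 − 0.7659) + 3.302 × 0.7659 = 3.863 mg/L.
DO = 10.9 − 3.863 = 7.037 mg/L.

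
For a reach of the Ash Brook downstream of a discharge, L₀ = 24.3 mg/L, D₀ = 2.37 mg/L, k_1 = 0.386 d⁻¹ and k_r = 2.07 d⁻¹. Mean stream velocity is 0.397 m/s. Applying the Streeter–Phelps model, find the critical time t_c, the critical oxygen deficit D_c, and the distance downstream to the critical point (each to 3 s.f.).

At the critical point dD/dt = 0, so k_1 L₀ e^(−k_1 t) = k_r D. Substituting D(t) from the Streeter–Phelps equation and solving for t gives
t_c = ln[(k_r/k_1)(1 − D₀(k_r−k_1)/(k_1 L₀))] / (k_r−k_1).
Here k_r−k_1 = 1.684 d⁻¹ and 1 − D₀(k_r−k_1)/(k_1 L₀) = 1 − 2.37×1.684/(0.386×24.3) = 0.5745, so
t_c = ln(5.363 × 0.5745) / 1.684 = 1.125 / 1.684 = 0.6682 d.
D_c = (k_1/k_r) L₀ e^(−k_1 t_c) = (0.386/2.07) × 24.3 × e^(−0.386×0.6682) = 0.1865 × 24.3 × 0.7727 = 3.501 mg/L.
x_c = v t_c = 0.397 m/s × 0.6682 d × 86400 s/d = 22920 m ≈ 22.9 km.

t_c ≈ 0.668 d; D_c ≈ 3.50 mg/L; x_c ≈ 22.9 km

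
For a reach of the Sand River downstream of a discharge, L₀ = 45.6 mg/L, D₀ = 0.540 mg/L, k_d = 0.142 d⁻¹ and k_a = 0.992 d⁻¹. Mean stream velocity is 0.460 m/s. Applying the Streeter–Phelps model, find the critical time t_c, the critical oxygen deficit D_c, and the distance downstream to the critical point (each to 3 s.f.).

t_c = [1/(k_a−k_d)] ln[(k_a/k_d)(1 − D₀(k_a−k_d)/(k_d L₀))]
= [1/(0.992−0.142)] ln[(0.992/0.142)(1 − 0.540×0.8500/(0.142×45.6))]
= (1/0.8500) ln[6.986 × 0.9291] = 1.176 × ln(6.491) = 1.176 × 1.870 = 2.200 d.
D_c = (k_d/k_a) L₀ e^(−k_d t_c) = (0.142/0.992) × 45.6 × e^(−0.142×2.200) = 0.1431 × 45.6 × 0.7316 = 4.776 mg/L.
x_c = v t_c = 0.460 m/s × 2.200 d × 86400 s/d = 87450 m ≈ 87.5 km.

t_c ≈ 2.20 d; D_c ≈ 4.78 mg/L; x_c ≈ 87.5 km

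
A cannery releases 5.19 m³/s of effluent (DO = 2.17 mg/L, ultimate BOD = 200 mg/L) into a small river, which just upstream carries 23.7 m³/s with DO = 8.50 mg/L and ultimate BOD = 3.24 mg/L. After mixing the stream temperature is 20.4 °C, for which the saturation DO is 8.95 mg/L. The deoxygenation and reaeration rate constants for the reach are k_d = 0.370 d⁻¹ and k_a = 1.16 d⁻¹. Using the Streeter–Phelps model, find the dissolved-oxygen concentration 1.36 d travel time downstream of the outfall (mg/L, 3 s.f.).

Mixed DO = (23.7×8.50 + 5.19×2.17)/(23.7+5.19) = 212.7/28.89 = 7.363 mg/L.
Mixed L₀ = (23.7×3.24 + 5.19×200)/(28.89) = 1115/28.89 = 38.59 mg/L.
Initial deficit D₀ = C_s − DO₀ = 8.95 − 7.363 = 1.587 mg/L.
D(1.36) = [0.370×38.59/(1.16−0.370)](e^(−0.370×1.36) − e^(−1.16×1.36)) + 1.587 e^(−1.16×1.36)
= 18.07 × (0.6046 − 0.2065) + 1.587 × 0.2065 = 7.523 mg/L.
DO = 8.95 − 7.523 = 1.427 mg/L.

DO ≈ 1.43 mg/L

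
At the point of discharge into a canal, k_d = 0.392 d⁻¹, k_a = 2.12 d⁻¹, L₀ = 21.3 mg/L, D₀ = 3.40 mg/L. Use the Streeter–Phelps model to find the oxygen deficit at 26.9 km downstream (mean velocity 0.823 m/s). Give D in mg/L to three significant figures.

Travel time t = x/v = 26.9 km / (0.823 m/s) = 26900 m / 0.823 m/s = 32690 s = 0.3783 d.
k_d L₀/(k_a−k_d) = 0.392×21.3/(2.12−0.392) = 8.350/1.728 = 4.832 mg/L.
e^(−k_d t) = e^(−0.392×0.3783) = 0.8622; e^(−k_a t) = e^(−2.12×0.3783) = 0.4484.
D = 4.832 × (0.8622 − 0.4484) + 3.40 × 0.4484 = 1.999 + 1.525 = 3.524 mg/L.

D ≈ 3.52 mg/L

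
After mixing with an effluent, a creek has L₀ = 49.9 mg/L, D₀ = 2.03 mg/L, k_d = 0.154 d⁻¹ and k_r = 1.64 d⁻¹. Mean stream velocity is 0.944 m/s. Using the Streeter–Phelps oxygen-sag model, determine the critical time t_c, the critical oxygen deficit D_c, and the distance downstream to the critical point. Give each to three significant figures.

t_c ≈ 1.26 d; D_c ≈ 3.86 mg/L; x_c ≈ 102 km

At the critical point dD/dt = 0, so k_d L₀ e^(−k_d t) = k_r D. Substituting D(t) from the Streeter–Phelps equation and solving for t gives
t_c = ln[(k_r/k_d)(1 − D₀(k_r−k_d)/(k_d L₀))] / (k_r−k_d).
Here k_r−k_d = 1.486 d⁻¹ and 1 − D₀(k_r−k_d)/(k_d L₀) = 1 − 2.03×1.486/(0.154×49.9) = 0.6075, so
t_c = ln(10.65 × 0.6075) / 1.486 = 1.867 / 1.486 = 1.256 d.
D_c = (k_d/k_r) L₀ e^(−k_d t_c) = (0.154/1.64) × 49.9 × e^(−0.154×1.256) = 0.09390 × 49.9 × 0.8241 = 3.861 mg/L.
x_c = v t_c = 0.944 m/s × 1.256 d × 86400 s/d = 102500 m ≈ 102 km.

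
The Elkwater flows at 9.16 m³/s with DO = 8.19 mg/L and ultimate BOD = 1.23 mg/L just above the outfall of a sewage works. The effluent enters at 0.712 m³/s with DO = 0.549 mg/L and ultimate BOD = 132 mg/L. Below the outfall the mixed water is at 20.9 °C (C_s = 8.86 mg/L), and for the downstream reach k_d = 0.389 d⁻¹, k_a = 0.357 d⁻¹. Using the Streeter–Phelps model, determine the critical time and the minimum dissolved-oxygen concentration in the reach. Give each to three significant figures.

t_c ≈ 2.39 d; minimum DO ≈ 4.27 mg/L

Mixed DO = (9.16×8.19 + 0.712×0.549)/(9.16+0.712) = 75.41/9.872 = 7.639 mg/L.
Mixed L₀ = (9.16×1.23 + 0.712×132)/(9.872) = 105.3/9.872 = 10.66 mg/L.
Initial deficit D₀ = C_s − DO₀ = 8.86 − 7.639 = 1.221 mg/L.
t_c = (1/-0.03200) ln[(0.357/0.389)(1 − 1.221×-0.03200/(0.389×10.66))] = -31.25 × ln(0.9264) = 2.390 d.
D_c = (0.389/0.357) × 10.66 × e^(−0.389×2.390) = 1.090 × 10.66 × 0.3947 = 4.586 mg/L.
Minimum DO = 8.86 − 4.586 = 4.274 mg/L.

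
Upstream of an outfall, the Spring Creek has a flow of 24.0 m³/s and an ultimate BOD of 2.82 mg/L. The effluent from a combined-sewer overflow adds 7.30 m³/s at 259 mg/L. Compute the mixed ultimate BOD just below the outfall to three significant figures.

62.6 mg/L

Flow-weighted mixing: C = (Q_r C_r + Q_w C_w)/(Q_r + Q_w)
= (24.0×2.82 + 7.30×259)/(24.0 + 7.30) = 1958/31.30 = 62.57 mg/L.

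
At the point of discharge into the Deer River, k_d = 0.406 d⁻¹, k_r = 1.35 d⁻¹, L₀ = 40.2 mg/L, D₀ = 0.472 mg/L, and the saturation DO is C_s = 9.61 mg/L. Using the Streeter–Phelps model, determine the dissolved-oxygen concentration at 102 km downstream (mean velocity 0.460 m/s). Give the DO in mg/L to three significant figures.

Travel time t = x/v = 102 km / (0.460 m/s) = 102000 m / 0.460 m/s = 221700 s = 2.566 d.
k_d L₀/(k_r−k_d) = 0.406×40.2/(1.35−0.406) = 16.32/0.9440 = 17.29 mg/L.
e^(−k_d t) = e^(−0.406×2.566) = 0.3528; e^(−k_r t) = e^(−1.35×2.566) = 0.03128.
D = 17.29 × (0.3528 − 0.03128) + 0.472 × 0.03128 = 5.558 + 0.01477 = 5.573 mg/L.
DO = C_s − D = 9.61 − 5.573 = 4.037 mg/L.

DO ≈ 4.04 mg/L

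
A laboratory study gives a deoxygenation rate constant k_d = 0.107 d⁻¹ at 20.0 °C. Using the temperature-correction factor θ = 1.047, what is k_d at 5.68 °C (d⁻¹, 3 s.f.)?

k_d(T₂) = k_d(T₁) · θ^(T₂−T₁) = 0.107 × 1.047^(5.68−20.0)
= 0.107 × 1.047^-14.3 = 0.107 × 0.5180 = 0.05543 d⁻¹.

k_d ≈ 0.0554 d⁻¹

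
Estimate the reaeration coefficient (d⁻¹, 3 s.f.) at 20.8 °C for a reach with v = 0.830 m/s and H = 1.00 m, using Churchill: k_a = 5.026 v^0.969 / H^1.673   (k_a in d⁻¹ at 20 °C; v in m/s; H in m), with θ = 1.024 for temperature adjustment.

k_a ≈ 4.28 d⁻¹

k_a(20) = 5.026 × 0.830^0.969 / 1.00^1.673 = 5.026 × 0.8348 / 1.000 = 4.196 d⁻¹.
k_a(20.8) = 4.196 × 1.024^(20.8−20) = 4.196 × 1.019 = 4.276 d⁻¹.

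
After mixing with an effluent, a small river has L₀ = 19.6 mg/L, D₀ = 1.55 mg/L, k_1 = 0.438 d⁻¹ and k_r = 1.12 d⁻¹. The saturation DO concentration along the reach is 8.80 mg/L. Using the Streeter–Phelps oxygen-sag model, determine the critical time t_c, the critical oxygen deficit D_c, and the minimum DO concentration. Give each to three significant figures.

t_c ≈ 1.18 d; D_c ≈ 4.56 mg/L; min DO ≈ 4.24 mg/L

t_c = [1/(k_r−k_1)] ln[(k_r/k_1)(1 − D₀(k_r−k_1)/(k_1 L₀))]
= [1/(1.12−0.438)] ln[(1.12/0.438)(1 − 1.55×0.6820/(0.438×19.6))]
= (1/0.6820) ln[2.557 × 0.8769] = 1.466 × ln(2.242) = 1.466 × 0.8075 = 1.184 d.
D_c = (k_1/k_r) L₀ e^(−k_1 t_c) = (0.438/1.12) × 19.6 × e^(−0.438×1.184) = 0.3911 × 19.6 × 0.5954 = 4.563 mg/L.
Minimum DO = C_s − D_c = 8.80 − 4.563 = 4.237 mg/L.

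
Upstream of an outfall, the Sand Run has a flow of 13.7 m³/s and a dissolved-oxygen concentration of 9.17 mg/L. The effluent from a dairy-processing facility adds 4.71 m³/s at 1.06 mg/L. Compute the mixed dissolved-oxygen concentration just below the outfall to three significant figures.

7.10 mg/L

Flow-weighted mixing: C = (Q_r C_r + Q_w C_w)/(Q_r + Q_w)
= (13.7×9.17 + 4.71×1.06)/(13.7 + 4.71) = 130.6/18.41 = 7.095 mg/L.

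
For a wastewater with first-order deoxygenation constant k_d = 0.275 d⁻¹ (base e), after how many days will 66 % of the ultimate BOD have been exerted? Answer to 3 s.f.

y/L₀ = 1 − e^(−k_d t) = 0.66 ⇒ e^(−k_d t) = 0.340
t = −ln(0.340) / 0.275 = 1.079 / 0.275 = 3.923 d.

t ≈ 3.92 d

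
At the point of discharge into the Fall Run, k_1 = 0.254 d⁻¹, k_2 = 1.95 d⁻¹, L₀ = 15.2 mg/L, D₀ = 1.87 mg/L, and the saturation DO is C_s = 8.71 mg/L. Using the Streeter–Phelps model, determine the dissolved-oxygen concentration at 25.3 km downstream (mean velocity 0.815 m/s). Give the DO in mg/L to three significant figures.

DO ≈ 6.83 mg/L

Travel time t = x/v = 25.3 km / (0.815 m/s) = 25300 m / 0.815 m/s = 31040 s = 0.3593 d.
k_1 L₀/(k_2−k_1) = 0.254×15.2/(1.95−0.254) = 3.861/1.696 = 2.276 mg/L.
e^(−k_1 t) = e^(−0.254×0.3593) = 0.9128; e^(−k_2 t) = e^(−1.95×0.3593) = 0.4963.
D = 2.276 × (0.9128 − 0.4963) + 1.87 × 0.4963 = 0.9481 + 0.9280 = 1.876 mg/L.
DO = C_s − D = 8.71 − 1.876 = 6.834 mg/L.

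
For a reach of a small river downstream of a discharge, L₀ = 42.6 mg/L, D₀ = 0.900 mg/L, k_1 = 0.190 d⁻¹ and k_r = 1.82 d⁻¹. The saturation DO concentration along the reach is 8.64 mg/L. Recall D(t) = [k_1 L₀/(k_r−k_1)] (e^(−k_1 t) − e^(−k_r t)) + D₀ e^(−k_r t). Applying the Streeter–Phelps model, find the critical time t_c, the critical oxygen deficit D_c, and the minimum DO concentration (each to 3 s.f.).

t_c ≈ 1.26 d; D_c ≈ 3.50 mg/L; min DO ≈ 5.14 mg/L

t_c = [1/(k_r−k_1)] ln[(k_r/k_1)(1 − D₀(k_r−k_1)/(k_1 L₀))]
= [1/(1.82−0.190)] ln[(1.82/0.190)(1 − 0.900×1.630/(0.190×42.6))]
= (1/1.630) ln[9.579 × 0.8188] = 0.6135 × ln(7.843) = 0.6135 × 2.060 = 1.264 d.
L(t_c) = L₀ e^(−k_1 t_c) = 42.6 × 0.7866 = 33.51 mg/L, and at the critical point k_r D_c = k_1 L, so D_c = (0.190/1.82) × 33.51 = 3.498 mg/L.
Minimum DO = C_s − D_c = 8.64 − 3.498 = 5.142 mg/L.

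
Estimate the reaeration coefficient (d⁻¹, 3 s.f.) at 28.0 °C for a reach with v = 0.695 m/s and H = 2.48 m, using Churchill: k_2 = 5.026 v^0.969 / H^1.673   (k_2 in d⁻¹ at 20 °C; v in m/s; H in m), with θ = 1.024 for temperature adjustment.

k_2 ≈ 0.935 d⁻¹

k_2(20) = 5.026 × 0.695^0.969 / 2.48^1.673 = 5.026 × 0.7029 / 4.570 = 0.7730 d⁻¹.
k_2(28.0) = 0.7730 × 1.024^(28.0−20) = 0.7730 × 1.209 = 0.9345 d⁻¹.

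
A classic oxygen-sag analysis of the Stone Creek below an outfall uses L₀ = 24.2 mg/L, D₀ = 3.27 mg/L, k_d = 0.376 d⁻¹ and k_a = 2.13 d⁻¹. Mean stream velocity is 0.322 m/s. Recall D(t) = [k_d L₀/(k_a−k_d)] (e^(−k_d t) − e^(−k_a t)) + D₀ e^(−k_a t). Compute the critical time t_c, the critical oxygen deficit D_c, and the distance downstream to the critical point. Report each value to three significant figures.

t_c ≈ 0.421 d; D_c ≈ 3.65 mg/L; x_c ≈ 11.7 km

t_c = [1/(k_a−k_d)] ln[(k_a/k_d)(1 − D₀(k_a−k_d)/(k_d L₀))]
= [1/(2.13−0.376)] ln[(2.13/0.376)(1 − 3.27×1.754/(0.376×24.2))]
= (1/1.754) ln[5.665 × 0.3697] = 0.5701 × ln(2.094) = 0.5701 × 0.7391 = 0.4214 d.
D_c = (k_d/k_a) L₀ e^(−k_d t_c) = (0.376/2.13) × 24.2 × e^(−0.376×0.4214) = 0.1765 × 24.2 × 0.8535 = 3.646 mg/L.
x_c = v t_c = 0.322 m/s × 0.4214 d × 86400 s/d = 11720 m ≈ 11.7 km.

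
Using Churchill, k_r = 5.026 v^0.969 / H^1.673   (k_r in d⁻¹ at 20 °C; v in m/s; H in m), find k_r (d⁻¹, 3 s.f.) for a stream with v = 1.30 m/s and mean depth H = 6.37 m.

k_r = 5.026 × 1.30^0.969 / 6.37^1.673 = 5.026 × 1.289 / 22.15 = 0.2926 d⁻¹.

k_r ≈ 0.293 d⁻¹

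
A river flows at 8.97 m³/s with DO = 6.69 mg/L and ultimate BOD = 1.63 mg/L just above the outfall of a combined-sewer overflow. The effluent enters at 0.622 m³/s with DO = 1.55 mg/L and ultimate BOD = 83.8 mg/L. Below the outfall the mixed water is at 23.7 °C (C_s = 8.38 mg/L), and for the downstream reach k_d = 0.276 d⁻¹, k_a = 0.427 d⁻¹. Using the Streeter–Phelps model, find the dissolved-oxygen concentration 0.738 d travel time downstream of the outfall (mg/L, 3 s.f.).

Mixed DO = (8.97×6.69 + 0.622×1.55)/(8.97+0.622) = 60.97/9.592 = 6.357 mg/L.
Mixed L₀ = (8.97×1.63 + 0.622×83.8)/(9.592) = 66.74/9.592 = 6.958 mg/L.
Initial deficit D₀ = C_s − DO₀ = 8.38 − 6.357 = 2.023 mg/L.
D(0.738) = [0.276×6.958/(0.427−0.276)](e^(−0.276×0.738) − e^(−0.427×0.738)) + 2.023 e^(−0.427×0.738)
= 12.72 × (0.8157 − 0.7297) + 2.023 × 0.7297 = 2.570 mg/L.
DO = 8.38 − 2.570 = 5.810 mg/L.

DO ≈ 5.81 mg/L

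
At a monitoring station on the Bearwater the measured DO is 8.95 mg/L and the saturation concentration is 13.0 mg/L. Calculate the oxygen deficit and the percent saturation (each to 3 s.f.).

D = C_s − C = 13.0 − 8.95 = 4.05 mg/L.
% saturation = 8.95/13.0 × 100 = 68.8 %.

D ≈ 4.05 mg/L; 68.8 % saturation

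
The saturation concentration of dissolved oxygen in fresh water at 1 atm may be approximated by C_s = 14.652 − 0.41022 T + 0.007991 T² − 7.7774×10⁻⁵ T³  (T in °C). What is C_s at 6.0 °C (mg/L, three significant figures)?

C_s = 14.652 − 0.41022×6.0 + 0.007991×6.0² − 7.7774×10⁻⁵×6.0³ = 12.46 mg/L.

C_s ≈ 12.5 mg/L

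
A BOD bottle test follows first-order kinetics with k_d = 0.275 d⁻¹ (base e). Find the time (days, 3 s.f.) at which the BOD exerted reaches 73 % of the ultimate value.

y/L₀ = 1 − e^(−k_d t) = 0.73 ⇒ e^(−k_d t) = 0.270
t = −ln(0.270) / 0.275 = 1.309 / 0.275 = 4.761 d.

t ≈ 4.76 d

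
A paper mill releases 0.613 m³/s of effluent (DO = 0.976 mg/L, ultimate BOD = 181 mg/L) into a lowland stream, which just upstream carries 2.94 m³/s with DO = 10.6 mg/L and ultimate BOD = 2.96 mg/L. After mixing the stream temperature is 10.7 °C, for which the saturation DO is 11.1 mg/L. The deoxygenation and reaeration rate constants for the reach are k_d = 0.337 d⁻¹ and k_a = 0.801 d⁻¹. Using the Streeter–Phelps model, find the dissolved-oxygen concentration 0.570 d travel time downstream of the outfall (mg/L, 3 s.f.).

DO ≈ 5.04 mg/L

Mixed DO = (2.94×10.6 + 0.613×0.976)/(2.94+0.613) = 31.76/3.553 = 8.940 mg/L.
Mixed L₀ = (2.94×2.96 + 0.613×181)/(3.553) = 119.7/3.553 = 33.68 mg/L.
Initial deficit D₀ = C_s − DO₀ = 11.1 − 8.940 = 2.160 mg/L.
D(0.570) = [0.337×33.68/(0.801−0.337)](e^(−0.337×0.570) − e^(−0.801×0.570)) + 2.160 e^(−0.801×0.570)
= 24.46 × (0.8252 − 0.6335) + 2.160 × 0.6335 = 6.059 mg/L.
DO = 11.1 − 6.059 = 5.041 mg/L.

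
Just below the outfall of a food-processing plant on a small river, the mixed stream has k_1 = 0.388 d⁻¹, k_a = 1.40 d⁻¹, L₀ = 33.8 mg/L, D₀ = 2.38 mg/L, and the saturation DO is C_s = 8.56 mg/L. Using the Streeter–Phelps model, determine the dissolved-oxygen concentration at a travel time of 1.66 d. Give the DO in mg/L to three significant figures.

k_1 L₀/(k_a−k_1) = 0.388×33.8/(1.40−0.388) = 13.11/1.012 = 12.96 mg/L.
e^(−k_1 t) = e^(−0.388×1.660) = 0.5251; e^(−k_a t) = e^(−1.40×1.660) = 0.09788.
D = 12.96 × (0.5251 − 0.09788) + 2.38 × 0.09788 = 5.537 + 0.2330 = 5.770 mg/L.
DO = C_s − D = 8.56 − 5.770 = 2.790 mg/L.

DO ≈ 2.79 mg/L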